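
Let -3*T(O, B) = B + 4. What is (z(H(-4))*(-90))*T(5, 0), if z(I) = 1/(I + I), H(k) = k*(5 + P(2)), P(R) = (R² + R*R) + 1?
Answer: -15/14 ≈ -1.0714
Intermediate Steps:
P(R) = 1 + 2*R² (P(R) = (R² + R²) + 1 = 2*R² + 1 = 1 + 2*R²)
T(O, B) = -4/3 - B/3 (T(O, B) = -(B + 4)/3 = -(4 + B)/3 = -4/3 - B/3)
H(k) = 14*k (H(k) = k*(5 + (1 + 2*2²)) = k*(5 + (1 + 2*4)) = k*(5 + (1 + 8)) = k*(5 + 9) = k*14 = 14*k)
z(I) = 1/(2*I)
(z(H(-4))*(-90))*T(5, 0) = ((1/(2*((14*(-4)))))*(-90))*(-4/3 - ⅓*0) = (((½)/(-56))*(-90))*(-4/3 + 0) = (((½)*(-1/56))*(-90))*(-4/3) = -1/112*(-90)*(-4/3) = (45/56)*(-4/3) = -15/14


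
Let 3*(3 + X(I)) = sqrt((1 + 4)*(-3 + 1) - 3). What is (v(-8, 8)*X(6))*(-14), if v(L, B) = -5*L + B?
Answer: 2016 - 224*I*sqrt(13) ≈ 2016.0 - 807.64*I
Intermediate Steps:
X(I) = -3 + I*sqrt(13)/3 (X(I) = -3 + sqrt((1 + 4)*(-3 + 1) - 3)/3 = -3 + sqrt(5*(-2) - 3)/3 = -3 + sqrt(-10 - 3)/3 = -3 + sqrt(-13)/3 = -3 + (I*sqrt(13))/3 = -3 + I*sqrt(13)/3)
v(L, B) = B - 5*L
(v(-8, 8)*X(6))*(-14) = ((8 - 5*(-8))*(-3 + I*sqrt(13)/3))*(-14) = ((8 + 40)*(-3 + I*sqrt(13)/3))*(-14) = (48*(-3 + I*sqrt(13)/3))*(-14) = (-144 + 16*I*sqrt(13))*(-14) = 2016 - 224*I*sqrt(13)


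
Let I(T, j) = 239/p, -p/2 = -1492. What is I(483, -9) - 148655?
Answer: -443586281/2984 ≈ -1.4866e+5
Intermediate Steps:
p = 2984 (p = -2*(-1492) = 2984)
I(T, j) = 239/2984
I(483, -9) - 148655 = 239/2984 - 148655 = -443586281/2984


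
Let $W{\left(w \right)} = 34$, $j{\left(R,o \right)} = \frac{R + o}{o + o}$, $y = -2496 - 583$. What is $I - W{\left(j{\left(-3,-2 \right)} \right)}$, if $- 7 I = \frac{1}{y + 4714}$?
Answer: $- \frac{389131}{11445} \approx -34.0$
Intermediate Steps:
$y = -3079$
$j{\left(R,o \right)} = \frac{R + o}{2 o}$
$I = - \frac{1}{11445}$ ($I = - \frac{1}{7 \left(-3079 + 4714\right)} = - \frac{1}{7 \cdot 1635} = \left(- \frac{1}{7}\right) \frac{1}{1635} = - \frac{1}{11445} \approx -8.7374 \cdot 10^{-5}$)
$I - W{\left(j{\left(-3,-2 \right)} \right)} = - \frac{1}{11445} - 34 = - \frac{389131}{11445}$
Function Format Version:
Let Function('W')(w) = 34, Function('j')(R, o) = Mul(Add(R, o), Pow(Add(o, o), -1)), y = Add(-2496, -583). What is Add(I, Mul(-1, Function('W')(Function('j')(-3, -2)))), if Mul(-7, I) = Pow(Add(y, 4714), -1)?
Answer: Rational(-389131, 11445) ≈ -34.000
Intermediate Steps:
y = -3079
Function('j')(R, o) = Mul(Rational(1, 2), Pow(o, -1), Add(R, o)) (Function('j')(R, o) = Mul(Add(R, o), Pow(Mul(2, o), -1)) = Mul(Add(R, o), Mul(Rational(1, 2), Pow(o, -1))) = Mul(Rational(1, 2), Pow(o, -1), Add(R, o)))
I = Rational(-1, 11445) (I = Mul(Rational(-1, 7), Pow(Add(-3079, 4714), -1)) = Mul(Rational(-1, 7), Pow(1635, -1)) = Mul(Rational(-1, 7), Rational(1, 1635)) = Rational(-1, 11445) ≈ -8.7374e-5)
Add(I, Mul(-1, Function('W')(Function('j')(-3, -2)))) = Add(Rational(-1, 11445), Mul(-1, 34)) = Add(Rational(-1, 11445), -34) = Rational(-389131, 11445)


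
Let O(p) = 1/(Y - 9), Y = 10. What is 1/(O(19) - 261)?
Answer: -1/260 ≈ -0.0038462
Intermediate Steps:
O(p) = 1 (O(p) = 1/(10 - 9) = 1/1 = 1)
1/(O(19) - 261) = 1/(1 - 261) = 1/(-260) = -1/260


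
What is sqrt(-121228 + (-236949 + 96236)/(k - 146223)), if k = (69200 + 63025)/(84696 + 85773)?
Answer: I*sqrt(8369019556132145600056702)/8308785454 ≈ 348.18*I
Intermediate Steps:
k = 44075/56823 (k = 132225/170469 = 132225*(1/170469) = 44075/56823 ≈ 0.77565)
sqrt(-121228 + (-236949 + 96236)/(k - 146223)) = sqrt(-121228 + (-236949 + 96236)/(44075/56823 - 146223)) = sqrt(-121228 - 140713/(-8308785454/56823)) = sqrt(-121228 - 140713*(-56823/8308785454)) = sqrt(-121228 + 7995734799/8308785454) = sqrt(-1007249447282713/8308785454) = I*sqrt(8369019556132145600056702)/8308785454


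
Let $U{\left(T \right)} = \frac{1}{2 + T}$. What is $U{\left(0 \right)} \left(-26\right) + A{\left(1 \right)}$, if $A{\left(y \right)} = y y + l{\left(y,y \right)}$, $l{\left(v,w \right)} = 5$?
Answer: $-7$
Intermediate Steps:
$A{\left(y \right)} = 5 + y^{2}$ ($A{\left(y \right)} = y y + 5 = y^{2} + 5 = 5 + y^{2}$)
$U{\left(0 \right)} \left(-26\right) + A{\left(1 \right)} = \frac{1}{2 + 0} \left(-26\right) + \left(5 + 1^{2}\right) = \frac{1}{2} \left(-26\right) + \left(5 + 1\right) = \frac{1}{2} \left(-26\right) + 6 = -13 + 6 = -7$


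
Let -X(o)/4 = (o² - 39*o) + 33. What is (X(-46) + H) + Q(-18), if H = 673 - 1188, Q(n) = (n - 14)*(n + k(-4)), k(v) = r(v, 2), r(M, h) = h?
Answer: -15775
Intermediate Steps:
k(v) = 2
X(o) = -132 - 4*o² + 156*o (X(o) = -4*((o² - 39*o) + 33) = -4*(33 + o² - 39*o) = -132 - 4*o² + 156*o)
Q(n) = (-14 + n)*(2 + n) (Q(n) = (n - 14)*(n + 2) = (-14 + n)*(2 + n))
H = -515
(X(-46) + H) + Q(-18) = ((-132 - 4*(-46)² + 156*(-46)) - 515) + (-28 + (-18)² - 12*(-18)) = ((-132 - 4*2116 - 7176) - 515) + (-28 + 324 + 216) = ((-132 - 8464 - 7176) - 515) + 512 = (-15772 - 515) + 512 = -16287 + 512 = -15775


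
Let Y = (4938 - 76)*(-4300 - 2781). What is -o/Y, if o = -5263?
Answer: -5263/34427822 ≈ -0.00015287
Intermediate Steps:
Y = -34427822 (Y = 4862*(-7081) = -34427822)
-o/Y = -(-5263)/(-34427822) = -(-5263)*(-1)/34427822 = -1*5263/34427822 = -5263/34427822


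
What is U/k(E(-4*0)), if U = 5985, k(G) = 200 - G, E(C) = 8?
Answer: 1995/64 ≈ 31.172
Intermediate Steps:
U/k(E(-4*0)) = 5985/(200 - 1*8) = 5985/(200 - 8) = 5985/192 = 5985*(1/192) = 1995/64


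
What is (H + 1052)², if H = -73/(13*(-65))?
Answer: 790344114169/714025 ≈ 1.1069e+6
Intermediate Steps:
H = 73/845 (H = -73/(-845) = -73*(-1/845) = 73/845 ≈ 0.086390)
(H + 1052)² = (73/845 + 1052)² = (889013/845)² = 790344114169/714025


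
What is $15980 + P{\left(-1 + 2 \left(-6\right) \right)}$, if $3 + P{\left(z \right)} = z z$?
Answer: $16146$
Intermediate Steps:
$P{\left(z \right)} = -3 + z^{2}$ ($P{\left(z \right)} = -3 + z z = -3 + z^{2}$)
$15980 + P{\left(-1 + 2 \left(-6\right) \right)} = 15980 - \left(3 - \left(-1 + 2 \left(-6\right)\right)^{2}\right) = 15980 - \left(3 - \left(-1 - 12\right)^{2}\right) = 15980 - \left(3 - \left(-13\right)^{2}\right) = 15980 + \left(-3 + 169\right) = 15980 + 166 = 16146$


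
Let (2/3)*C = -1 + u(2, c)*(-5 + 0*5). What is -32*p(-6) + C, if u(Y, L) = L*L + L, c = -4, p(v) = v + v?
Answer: 585/2 ≈ 292.50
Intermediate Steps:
p(v) = 2*v
u(Y, L) = L + L**2 (u(Y, L) = L**2 + L = L + L**2)
C = -183/2 (C = 3*(-1 + (-4*(1 - 4))*(-5 + 0*5))/2 = 3*(-1 + (-4*(-3))*(-5 + 0))/2 = 3*(-1 + 12*(-5))/2 = 3*(-1 - 60)/2 = (3/2)*(-61) = -183/2 ≈ -91.500)
-32*p(-6) + C = -64*(-6) - 183/2 = -32*(-12) - 183/2 = 384 - 183/2 = 585/2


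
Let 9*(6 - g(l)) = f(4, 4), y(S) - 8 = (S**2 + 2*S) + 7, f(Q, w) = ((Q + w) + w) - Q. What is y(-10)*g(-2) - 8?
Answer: 4298/9 ≈ 477.56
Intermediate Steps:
f(Q, w) = 2*w (f(Q, w) = (Q + 2*w) - Q = 2*w)
y(S) = 15 + S**2 + 2*S (y(S) = 8 + ((S**2 + 2*S) + 7) = 8 + (7 + S**2 + 2*S) = 15 + S**2 + 2*S)
g(l) = 46/9 (g(l) = 6 - 2*4/9 = 6 - 1/9*8 = 6 - 8/9 = 46/9)
y(-10)*g(-2) - 8 = (15 + (-10)**2 + 2*(-10))*(46/9) - 8 = (15 + 100 - 20)*(46/9) - 8 = 95*(46/9) - 8 = 4370/9 - 8 = 4298/9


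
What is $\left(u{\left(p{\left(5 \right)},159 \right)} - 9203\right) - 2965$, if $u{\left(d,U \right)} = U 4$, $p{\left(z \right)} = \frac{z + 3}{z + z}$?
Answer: $-11532$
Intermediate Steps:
$p{\left(z \right)} = \frac{3 + z}{2 z}$
$u{\left(d,U \right)} = 4 U$
$\left(u{\left(p{\left(5 \right)},159 \right)} - 9203\right) - 2965 = \left(4 \cdot 159 - 9203\right) - 2965 = \left(636 - 9203\right) - 2965 = -8567 - 2965 = -11532$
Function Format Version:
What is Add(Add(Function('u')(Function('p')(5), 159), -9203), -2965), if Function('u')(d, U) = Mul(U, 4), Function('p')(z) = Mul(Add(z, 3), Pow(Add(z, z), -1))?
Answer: -11532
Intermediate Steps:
Function('p')(z) = Mul(Rational(1, 2), Pow(z, -1), Add(3, z)) (Function('p')(z) = Mul(Add(3, z), Pow(Mul(2, z), -1)) = Mul(Add(3, z), Mul(Rational(1, 2), Pow(z, -1))) = Mul(Rational(1, 2), Pow(z, -1), Add(3, z)))
Function('u')(d, U) = Mul(4, U)
Add(Add(Function('u')(Function('p')(5), 159), -9203), -2965) = Add(Add(Mul(4, 159), -9203), -2965) = Add(Add(636, -9203), -2965) = Add(-8567, -2965) = -11532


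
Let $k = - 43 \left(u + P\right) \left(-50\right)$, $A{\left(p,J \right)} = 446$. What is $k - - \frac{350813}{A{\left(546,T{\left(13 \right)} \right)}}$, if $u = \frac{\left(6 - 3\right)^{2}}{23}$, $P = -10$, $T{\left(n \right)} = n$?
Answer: $- \frac{203848201}{10258} \approx -19872.0$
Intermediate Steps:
$u = \frac{9}{23}$ ($u = 3^{2} \cdot \frac{1}{23} = 9 \cdot \frac{1}{23} = \frac{9}{23} \approx 0.3913$)
$k = - \frac{475150}{23}$ ($k = - 43 \left(\frac{9}{23} - 10\right) \left(-50\right) = \left(-43\right) \left(- \frac{221}{23}\right) \left(-50\right) = \frac{9503}{23} \left(-50\right) = - \frac{475150}{23} \approx -20659.0$)
$k - - \frac{350813}{A{\left(546,T{\left(13 \right)} \right)}} = - \frac{475150}{23} - - \frac{350813}{446} = - \frac{475150}{23} + \frac{350813}{446} = - \frac{203848201}{10258}$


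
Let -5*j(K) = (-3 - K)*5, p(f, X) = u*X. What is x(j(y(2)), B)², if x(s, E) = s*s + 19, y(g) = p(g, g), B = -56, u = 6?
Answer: 59536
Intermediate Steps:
p(f, X) = 6*X
y(g) = 6*g
j(K) = 3 + K (j(K) = -(-3 - K)*5/5 = -(-15 - 5*K)/5 = 3 + K)
x(s, E) = 19 + s² (x(s, E) = s² + 19 = 19 + s²)
x(j(y(2)), B)² = (19 + (3 + 6*2)²)² = (19 + (3 + 12)²)² = (19 + 15²)² = (19 + 225)² = 244² = 59536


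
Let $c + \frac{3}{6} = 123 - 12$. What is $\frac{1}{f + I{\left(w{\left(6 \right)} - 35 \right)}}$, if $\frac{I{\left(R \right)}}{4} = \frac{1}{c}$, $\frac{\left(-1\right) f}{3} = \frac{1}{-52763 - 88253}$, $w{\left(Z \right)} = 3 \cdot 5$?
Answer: $\frac{31164536}{1128791} \approx 27.609$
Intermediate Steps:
$w{\left(Z \right)} = 15$
$c = \frac{221}{2}$ ($c = - \frac{1}{2} + \left(123 - 12\right) = - \frac{1}{2} + 111 = \frac{221}{2} \approx 110.5$)
$f = \frac{3}{141016}$ ($f = - \frac{3}{-52763 - 88253} = - \frac{3}{-141016} = \left(-3\right) \left(- \frac{1}{141016}\right) = \frac{3}{141016} \approx 2.1274 \cdot 10^{-5}$)
$I{\left(R \right)} = \frac{8}{221}$ ($I{\left(R \right)} = \frac{4}{\frac{221}{2}} = 4 \cdot \frac{2}{221} = \frac{8}{221}$)
$\frac{1}{f + I{\left(w{\left(6 \right)} - 35 \right)}} = \frac{1}{\frac{3}{141016} + \frac{8}{221}} = \frac{1}{\frac{1128791}{31164536}} = \frac{31164536}{1128791}$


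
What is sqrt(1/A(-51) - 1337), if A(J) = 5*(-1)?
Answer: I*sqrt(33430)/5 ≈ 36.568*I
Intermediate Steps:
A(J) = -5
sqrt(1/A(-51) - 1337) = sqrt(1/(-5) - 1337) = sqrt(-1/5 - 1337) = sqrt(-6686/5) = I*sqrt(33430)/5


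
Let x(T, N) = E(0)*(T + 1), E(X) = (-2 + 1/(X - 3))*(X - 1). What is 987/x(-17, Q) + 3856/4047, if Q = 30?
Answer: -1650185/64752 ≈ -25.485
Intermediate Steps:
E(X) = (-1 + X)*(-2 + 1/(-3 + X)) (E(X) = (-2 + 1/(-3 + X))*(-1 + X) = (-1 + X)*(-2 + 1/(-3 + X)))
x(T, N) = 7/3 + 7*T/3 (x(T, N) = ((-7 - 2*0² + 9*0)/(-3 + 0))*(T + 1) = ((-7 - 2*0 + 0)/(-3))*(1 + T) = (-(-7 + 0 + 0)/3)*(1 + T) = (-⅓*(-7))*(1 + T) = 7*(1 + T)/3 = 7/3 + 7*T/3)
987/x(-17, Q) + 3856/4047 = 987/(7/3 + (7/3)*(-17)) + 3856/4047 = 987/(7/3 - 119/3) + 3856*(1/4047) = 987/(-112/3) + 3856/4047 = 987*(-3/112) + 3856/4047 = -423/16 + 3856/4047 = -1650185/64752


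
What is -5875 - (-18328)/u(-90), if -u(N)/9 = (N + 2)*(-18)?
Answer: -10471541/1782 ≈ -5876.3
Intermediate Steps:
u(N) = 324 + 162*N (u(N) = -9*(N + 2)*(-18) = -9*(2 + N)*(-18) = -9*(-36 - 18*N) = 324 + 162*N)
-5875 - (-18328)/u(-90) = -5875 - (-18328)/(324 + 162*(-90)) = -5875 - (-18328)/(324 - 14580) = -5875 - (-18328)/(-14256) = -5875 - (-18328)*(-1)/14256 = -5875 - 1*2291/1782 = -5875 - 2291/1782 = -10471541/1782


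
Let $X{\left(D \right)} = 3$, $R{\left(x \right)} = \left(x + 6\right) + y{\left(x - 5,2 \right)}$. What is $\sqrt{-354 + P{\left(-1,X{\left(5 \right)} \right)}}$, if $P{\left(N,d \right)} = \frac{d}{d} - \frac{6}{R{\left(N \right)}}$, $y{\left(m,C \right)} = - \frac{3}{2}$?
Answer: $\frac{i \sqrt{17381}}{7} \approx 18.834 i$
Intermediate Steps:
$y{\left(m,C \right)} = - \frac{3}{2}$ ($y{\left(m,C \right)} = \left(-3\right) \frac{1}{2} = - \frac{3}{2}$)
$R{\left(x \right)} = \frac{9}{2} + x$ ($R{\left(x \right)} = \left(x + 6\right) - \frac{3}{2} = \left(6 + x\right) - \frac{3}{2} = \frac{9}{2} + x$)
$P{\left(N,d \right)} = 1 - \frac{6}{\frac{9}{2} + N}$ ($P{\left(N,d \right)} = \frac{d}{d} - \frac{6}{\frac{9}{2} + N} = 1 - \frac{6}{\frac{9}{2} + N}$)
$\sqrt{-354 + P{\left(-1,X{\left(5 \right)} \right)}} = \sqrt{-354 + \frac{-3 + 2 \left(-1\right)}{9 + 2 \left(-1\right)}} = \sqrt{-354 + \frac{-3 - 2}{9 - 2}} = \sqrt{-354 + \frac{1}{7} \left(-5\right)} = \sqrt{-354 - \frac{5}{7}} = \sqrt{- \frac{2483}{7}} = \frac{i \sqrt{17381}}{7}$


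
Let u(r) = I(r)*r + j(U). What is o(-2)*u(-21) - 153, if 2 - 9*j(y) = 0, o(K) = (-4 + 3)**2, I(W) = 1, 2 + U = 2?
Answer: -1564/9 ≈ -173.78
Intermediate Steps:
U = 0 (U = -2 + 2 = 0)
o(K) = 1 (o(K) = (-1)**2 = 1)
j(y) = 2/9 (j(y) = 2/9 - 1/9*0 = 2/9 + 0 = 2/9)
u(r) = 2/9 + r (u(r) = 1*r + 2/9 = r + 2/9 = 2/9 + r)
o(-2)*u(-21) - 153 = 1*(2/9 - 21) - 153 = 1*(-187/9) - 153 = -187/9 - 153 = -1564/9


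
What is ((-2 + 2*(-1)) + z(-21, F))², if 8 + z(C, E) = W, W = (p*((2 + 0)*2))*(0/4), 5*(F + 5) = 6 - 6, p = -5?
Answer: 144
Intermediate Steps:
F = -5 (F = -5 + (6 - 6)/5 = -5 + (⅕)*0 = -5 + 0 = -5)
W = 0 (W = (-5*(2 + 0)*2)*(0/4) = (-10*2)*(0*(¼)) = -5*4*0 = -20*0 = 0)
z(C, E) = -8 (z(C, E) = -8 + 0 = -8)
((-2 + 2*(-1)) + z(-21, F))² = ((-2 + 2*(-1)) - 8)² = ((-2 - 2) - 8)² = (-4 - 8)² = (-12)² = 144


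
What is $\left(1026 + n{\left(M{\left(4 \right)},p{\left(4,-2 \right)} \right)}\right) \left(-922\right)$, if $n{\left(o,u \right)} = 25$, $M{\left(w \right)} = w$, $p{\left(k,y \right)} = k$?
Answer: $-969022$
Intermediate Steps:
$\left(1026 + n{\left(M{\left(4 \right)},p{\left(4,-2 \right)} \right)}\right) \left(-922\right) = \left(1026 + 25\right) \left(-922\right) = 1051 \left(-922\right) = -969022$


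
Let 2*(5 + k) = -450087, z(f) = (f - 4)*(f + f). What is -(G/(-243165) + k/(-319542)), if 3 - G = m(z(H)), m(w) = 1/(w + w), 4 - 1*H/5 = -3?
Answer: -3298578419216/4683669556475 ≈ -0.70427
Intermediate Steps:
H = 35 (H = 20 - 5*(-3) = 20 + 15 = 35)
z(f) = 2*f*(-4 + f) (z(f) = (-4 + f)*(2*f) = 2*f*(-4 + f))
k = -450097/2 (k = -5 + (½)*(-450087) = -5 - 450087/2 = -450097/2 ≈ -2.2505e+5)
m(w) = 1/(2*w)
G = 13019/4340 (G = 3 - 1/(2*(2*35*(-4 + 35))) = 3 - 1/(2*(2*35*31)) = 3 - 1/(2*2170) = 3 - 1*1/4340 = 3 - 1/4340 = 13019/4340 ≈ 2.9998)
-(G/(-243165) + k/(-319542)) = -((13019/4340)/(-243165) - 450097/2/(-319542)) = -((13019/4340)*(-1/243165) - 450097/2*(-1/319542)) = -(-13019/1055336100 + 450097/639084) = -1*3298578419216/4683669556475 = -3298578419216/4683669556475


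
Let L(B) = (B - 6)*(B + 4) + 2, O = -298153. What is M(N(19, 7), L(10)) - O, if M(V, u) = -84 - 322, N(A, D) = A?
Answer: 297747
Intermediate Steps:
L(B) = 2 + (-6 + B)*(4 + B) (L(B) = (-6 + B)*(4 + B) + 2 = 2 + (-6 + B)*(4 + B))
M(V, u) = -406
M(N(19, 7), L(10)) - O = -406 - 1*(-298153) = -406 + 298153 = 297747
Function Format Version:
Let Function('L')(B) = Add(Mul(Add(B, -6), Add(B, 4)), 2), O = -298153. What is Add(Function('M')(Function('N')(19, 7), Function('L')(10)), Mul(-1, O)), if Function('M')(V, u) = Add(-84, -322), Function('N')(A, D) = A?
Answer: 297747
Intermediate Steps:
Function('L')(B) = Add(2, Mul(Add(-6, B), Add(4, B))) (Function('L')(B) = Add(Mul(Add(-6, B), Add(4, B)), 2) = Add(2, Mul(Add(-6, B), Add(4, B))))
Function('M')(V, u) = -406
Add(Function('M')(Function('N')(19, 7), Function('L')(10)), Mul(-1, O)) = Add(-406, Mul(-1, -298153)) = Add(-406, 298153) = 297747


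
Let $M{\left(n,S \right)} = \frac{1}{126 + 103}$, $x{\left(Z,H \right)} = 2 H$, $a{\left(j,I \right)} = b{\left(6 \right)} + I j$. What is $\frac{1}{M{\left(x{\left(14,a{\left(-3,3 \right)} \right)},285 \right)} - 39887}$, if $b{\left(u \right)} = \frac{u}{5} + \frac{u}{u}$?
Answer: $- \frac{229}{9134122} \approx -2.5071 \cdot 10^{-5}$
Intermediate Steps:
$b{\left(u \right)} = 1 + \frac{u}{5}$ ($b{\left(u \right)} = u \frac{1}{5} + 1 = \frac{u}{5} + 1 = 1 + \frac{u}{5}$)
$a{\left(j,I \right)} = \frac{11}{5} + I j$ ($a{\left(j,I \right)} = \left(1 + \frac{1}{5} \cdot 6\right) + I j = \left(1 + \frac{6}{5}\right) + I j = \frac{11}{5} + I j$)
$M{\left(n,S \right)} = \frac{1}{229}$
$\frac{1}{M{\left(x{\left(14,a{\left(-3,3 \right)} \right)},285 \right)} - 39887} = \frac{1}{\frac{1}{229} - 39887} = \frac{1}{- \frac{9134122}{229}} = - \frac{229}{9134122}$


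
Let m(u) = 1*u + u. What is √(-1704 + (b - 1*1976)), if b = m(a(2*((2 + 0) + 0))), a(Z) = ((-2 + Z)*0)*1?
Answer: 4*I*√230 ≈ 60.663*I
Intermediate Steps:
a(Z) = 0 (a(Z) = 0*1 = 0)
m(u) = 2*u (m(u) = u + u = 2*u)
b = 0 (b = 2*0 = 0)
√(-1704 + (b - 1*1976)) = √(-1704 + (0 - 1*1976)) = √(-1704 + (0 - 1976)) = √(-1704 - 1976) = √(-3680) = 4*I*√230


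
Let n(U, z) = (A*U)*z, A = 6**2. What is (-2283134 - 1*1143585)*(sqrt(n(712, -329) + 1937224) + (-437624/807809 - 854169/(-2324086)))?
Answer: 1120778374382591017/1877417587574 - 6853438*I*sqrt(1623926) ≈ 5.9698e+5 - 8.7336e+9*I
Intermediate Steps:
A = 36
n(U, z) = 36*U*z (n(U, z) = (36*U)*z = 36*U*z)
(-2283134 - 1*1143585)*(sqrt(n(712, -329) + 1937224) + (-437624/807809 - 854169/(-2324086))) = (-2283134 - 1*1143585)*(sqrt(36*712*(-329) + 1937224) + (-437624/807809 - 854169/(-2324086))) = (-2283134 - 1143585)*(sqrt(-8432928 + 1937224) + (-437624*1/807809 - 854169*(-1/2324086))) = -3426719*(sqrt(-6495704) + (-437624/807809 + 854169/2324086)) = -3426719*(2*I*sqrt(1623926) - 327070405943/1877417587574) = -3426719*(-327070405943/1877417587574 + 2*I*sqrt(1623926)) = 1120778374382591017/1877417587574 - 6853438*I*sqrt(1623926)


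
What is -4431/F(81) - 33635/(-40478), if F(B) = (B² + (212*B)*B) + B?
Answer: 3902336956/4714250031 ≈ 0.82778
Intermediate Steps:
F(B) = B + 213*B² (F(B) = (B² + 212*B²) + B = 213*B² + B = B + 213*B²)
-4431/F(81) - 33635/(-40478) = -4431*1/(81*(1 + 213*81)) - 33635/(-40478) = -4431*1/(81*(1 + 17253)) - 33635*(-1/40478) = -4431/(81*17254) + 33635/40478 = -4431/1397574 + 33635/40478 = -4431*1/1397574 + 33635/40478 = -1477/465858 + 33635/40478 = 3902336956/4714250031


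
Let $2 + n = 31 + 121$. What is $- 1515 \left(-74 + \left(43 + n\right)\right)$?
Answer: $-180285$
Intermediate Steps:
$n = 150$ ($n = -2 + \left(31 + 121\right) = -2 + 152 = 150$)
$- 1515 \left(-74 + \left(43 + n\right)\right) = - 1515 \left(-74 + \left(43 + 150\right)\right) = - 1515 \left(-74 + 193\right) = \left(-1515\right) 119 = -180285$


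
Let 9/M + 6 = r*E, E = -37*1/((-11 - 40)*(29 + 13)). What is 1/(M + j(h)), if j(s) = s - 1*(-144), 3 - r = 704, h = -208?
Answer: -38789/2501774 ≈ -0.015505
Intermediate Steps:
E = 37/2142 (E = -37/(42*(-51)) = -37/(-2142) = -37*(-1/2142) = 37/2142 ≈ 0.017274)
r = -701 (r = 3 - 1*704 = 3 - 704 = -701)
j(s) = 144 + s (j(s) = s + 144 = 144 + s)
M = -19278/38789 (M = 9/(-6 - 701*37/2142) = 9/(-6 - 25937/2142) = 9/(-38789/2142) = 9*(-2142/38789) = -19278/38789 ≈ -0.49700)
1/(M + j(h)) = 1/(-19278/38789 + (144 - 208)) = 1/(-19278/38789 - 64) = 1/(-2501774/38789) = -38789/2501774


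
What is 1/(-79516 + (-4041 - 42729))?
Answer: -1/126286 ≈ -7.9185e-6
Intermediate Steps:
1/(-79516 + (-4041 - 42729)) = 1/(-79516 - 46770) = 1/(-126286) = -1/126286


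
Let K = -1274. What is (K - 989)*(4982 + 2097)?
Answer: -16019777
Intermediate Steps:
(K - 989)*(4982 + 2097) = (-1274 - 989)*(4982 + 2097) = -2263*7079 = -16019777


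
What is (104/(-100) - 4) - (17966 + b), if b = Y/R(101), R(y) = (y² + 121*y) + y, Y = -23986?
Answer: -10118443698/563075 ≈ -17970.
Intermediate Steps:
R(y) = y² + 122*y
b = -23986/22523 (b = -23986*1/(101*(122 + 101)) = -23986/(101*223) = -23986/22523 ≈ -1.0650)
(104/(-100) - 4) - (17966 + b) = (104/(-100) - 4) - (17966 - 23986/22523) = (104*(-1/100) - 4) - 1*404624232/22523 = (-26/25 - 4) - 404624232/22523 = -126/25 - 404624232/22523 = -10118443698/563075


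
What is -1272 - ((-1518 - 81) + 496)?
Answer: -169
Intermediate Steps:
-1272 - ((-1518 - 81) + 496) = -1272 - (-1599 + 496) = -1272 - 1*(-1103) = -1272 + 1103 = -169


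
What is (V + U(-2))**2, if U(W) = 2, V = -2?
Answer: 0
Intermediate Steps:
(V + U(-2))**2 = (-2 + 2)**2 = 0**2 = 0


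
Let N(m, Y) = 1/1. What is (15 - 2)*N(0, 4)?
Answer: 13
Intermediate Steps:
N(m, Y) = 1
(15 - 2)*N(0, 4) = (15 - 2)*1 = 13*1 = 13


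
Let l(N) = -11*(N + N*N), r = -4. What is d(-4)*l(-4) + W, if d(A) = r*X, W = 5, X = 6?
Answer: 3173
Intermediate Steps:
l(N) = -11*N - 11*N**2 (l(N) = -11*(N + N**2) = -11*N - 11*N**2)
d(A) = -24 (d(A) = -4*6 = -24)
d(-4)*l(-4) + W = -(-264)*(-4)*(1 - 4) + 5 = -(-264)*(-4)*(-3) + 5 = -24*(-132) + 5 = 3168 + 5 = 3173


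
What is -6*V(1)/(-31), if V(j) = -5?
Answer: -30/31 ≈ -0.96774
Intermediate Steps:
-6*V(1)/(-31) = -6*(-5)/(-31) = 30*(-1/31) = -30/31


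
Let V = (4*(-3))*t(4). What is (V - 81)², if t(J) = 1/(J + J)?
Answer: 27225/4 ≈ 6806.3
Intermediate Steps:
t(J) = 1/(2*J)
V = -3/2 (V = (4*(-3))*((½)/4) = -6/4 = -12*⅛ = -3/2 ≈ -1.5000)
(V - 81)² = (-3/2 - 81)² = (-165/2)² = 27225/4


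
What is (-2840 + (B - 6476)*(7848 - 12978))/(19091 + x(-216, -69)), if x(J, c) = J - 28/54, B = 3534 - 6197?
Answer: 1265766210/509611 ≈ 2483.8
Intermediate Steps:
B = -2663
x(J, c) = -14/27 + J (x(J, c) = J - 28*1/54 = J - 14/27 = -14/27 + J)
(-2840 + (B - 6476)*(7848 - 12978))/(19091 + x(-216, -69)) = (-2840 + (-2663 - 6476)*(7848 - 12978))/(19091 + (-14/27 - 216)) = (-2840 - 9139*(-5130))/(19091 - 5846/27) = (-2840 + 46883070)/(509611/27) = 46880230*(27/509611) = 1265766210/509611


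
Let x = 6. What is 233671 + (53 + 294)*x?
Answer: 235753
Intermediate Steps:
233671 + (53 + 294)*x = 233671 + (53 + 294)*6 = 233671 + 347*6 = 233671 + 2082 = 235753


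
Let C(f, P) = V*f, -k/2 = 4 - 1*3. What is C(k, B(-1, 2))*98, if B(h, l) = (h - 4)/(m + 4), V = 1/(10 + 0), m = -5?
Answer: -98/5 ≈ -19.600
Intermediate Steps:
V = ⅒ (V = 1/10 = ⅒ ≈ 0.10000)
B(h, l) = 4 - h (B(h, l) = (h - 4)/(-5 + 4) = (-4 + h)/(-1) = (-4 + h)*(-1) = 4 - h)
k = -2 (k = -2*(4 - 1*3) = -2*(4 - 3) = -2*1 = -2)
C(f, P) = f/10
C(k, B(-1, 2))*98 = ((⅒)*(-2))*98 = -⅕*98 = -98/5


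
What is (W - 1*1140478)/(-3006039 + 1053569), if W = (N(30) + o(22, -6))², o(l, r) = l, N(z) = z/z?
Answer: 49563/84890 ≈ 0.58385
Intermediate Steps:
N(z) = 1
W = 529 (W = (1 + 22)² = 23² = 529)
(W - 1*1140478)/(-3006039 + 1053569) = (529 - 1*1140478)/(-3006039 + 1053569) = (529 - 1140478)/(-1952470) = -1139949*(-1/1952470) = 49563/84890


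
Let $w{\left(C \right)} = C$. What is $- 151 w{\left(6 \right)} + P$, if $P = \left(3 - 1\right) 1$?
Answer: $-904$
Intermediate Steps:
$P = 2$ ($P = 2 \cdot 1 = 2$)
$- 151 w{\left(6 \right)} + P = \left(-151\right) 6 + 2 = -906 + 2 = -904$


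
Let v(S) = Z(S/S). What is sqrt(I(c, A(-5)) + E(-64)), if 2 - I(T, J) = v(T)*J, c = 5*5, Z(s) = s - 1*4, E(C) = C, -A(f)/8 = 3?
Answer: I*sqrt(134) ≈ 11.576*I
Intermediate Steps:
A(f) = -24 (A(f) = -8*3 = -24)
Z(s) = -4 + s (Z(s) = s - 4 = -4 + s)
v(S) = -3 (v(S) = -4 + S/S = -4 + 1 = -3)
c = 25
I(T, J) = 2 + 3*J (I(T, J) = 2 - (-3)*J = 2 + 3*J)
sqrt(I(c, A(-5)) + E(-64)) = sqrt((2 + 3*(-24)) - 64) = sqrt((2 - 72) - 64) = sqrt(-70 - 64) = sqrt(-134) = I*sqrt(134)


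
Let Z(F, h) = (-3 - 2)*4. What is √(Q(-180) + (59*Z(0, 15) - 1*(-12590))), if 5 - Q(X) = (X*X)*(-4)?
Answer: √141015 ≈ 375.52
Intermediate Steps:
Z(F, h) = -20 (Z(F, h) = -5*4 = -20)
Q(X) = 5 + 4*X² (Q(X) = 5 - X*X*(-4) = 5 - X²*(-4) = 5 - (-4)*X² = 5 + 4*X²)
√(Q(-180) + (59*Z(0, 15) - 1*(-12590))) = √((5 + 4*(-180)²) + (59*(-20) - 1*(-12590))) = √((5 + 4*32400) + (-1180 + 12590)) = √((5 + 129600) + 11410) = √(129605 + 11410) = √141015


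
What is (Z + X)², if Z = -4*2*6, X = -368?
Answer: 173056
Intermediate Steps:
Z = -48 (Z = -8*6 = -48)
(Z + X)² = (-48 - 368)² = (-416)² = 173056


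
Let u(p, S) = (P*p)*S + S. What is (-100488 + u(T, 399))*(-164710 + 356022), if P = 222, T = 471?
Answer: 7962433945488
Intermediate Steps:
u(p, S) = S + 222*S*p (u(p, S) = (222*p)*S + S = 222*S*p + S = S + 222*S*p)
(-100488 + u(T, 399))*(-164710 + 356022) = (-100488 + 399*(1 + 222*471))*(-164710 + 356022) = (-100488 + 399*(1 + 104562))*191312 = (-100488 + 399*104563)*191312 = (-100488 + 41720637)*191312 = 41620149*191312 = 7962433945488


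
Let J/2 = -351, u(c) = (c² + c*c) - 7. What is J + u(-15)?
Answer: -259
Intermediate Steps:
u(c) = -7 + 2*c² (u(c) = (c² + c²) - 7 = 2*c² - 7 = -7 + 2*c²)
J = -702 (J = 2*(-351) = -702)
J + u(-15) = -702 + (-7 + 2*(-15)²) = -702 + (-7 + 2*225) = -702 + (-7 + 450) = -702 + 443 = -259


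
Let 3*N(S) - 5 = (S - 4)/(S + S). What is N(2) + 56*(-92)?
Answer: -10301/2 ≈ -5150.5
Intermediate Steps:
N(S) = 5/3 + (-4 + S)/(6*S) (N(S) = 5/3 + ((S - 4)/(S + S))/3 = 5/3 + ((-4 + S)/((2*S)))/3 = 5/3 + ((-4 + S)*(1/(2*S)))/3 = 5/3 + ((-4 + S)/(2*S))/3 = 5/3 + (-4 + S)/(6*S))
N(2) + 56*(-92) = (⅙)*(-4 + 11*2)/2 + 56*(-92) = (⅙)*(½)*(-4 + 22) - 5152 = (⅙)*(½)*18 - 5152 = 3/2 - 5152 = -10301/2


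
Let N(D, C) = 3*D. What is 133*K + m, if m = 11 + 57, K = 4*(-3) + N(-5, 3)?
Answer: -3523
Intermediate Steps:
K = -27 (K = 4*(-3) + 3*(-5) = -12 - 15 = -27)
m = 68
133*K + m = 133*(-27) + 68 = -3591 + 68 = -3523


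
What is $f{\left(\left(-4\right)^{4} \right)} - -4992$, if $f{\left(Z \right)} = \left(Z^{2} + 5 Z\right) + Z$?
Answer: $72064$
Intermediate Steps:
$f{\left(Z \right)} = Z^{2} + 6 Z$
$f{\left(\left(-4\right)^{4} \right)} - -4992 = \left(-4\right)^{4} \left(6 + \left(-4\right)^{4}\right) - -4992 = 256 \left(6 + 256\right) + 4992 = 256 \cdot 262 + 4992 = 67072 + 4992 = 72064$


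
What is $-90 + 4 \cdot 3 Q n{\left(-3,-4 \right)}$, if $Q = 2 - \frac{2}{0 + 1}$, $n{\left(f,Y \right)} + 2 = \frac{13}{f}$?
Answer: $-90$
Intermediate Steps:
$n{\left(f,Y \right)} = -2 + \frac{13}{f}$
$Q = 0$ ($Q = 2 - \frac{2}{1} = 2 - 2 = 0$)
$-90 + 4 \cdot 3 Q n{\left(-3,-4 \right)} = -90 + 4 \cdot 3 \cdot 0 \left(-2 + \frac{13}{-3}\right) = -90 + 12 \cdot 0 \left(-2 + 13 \left(- \frac{1}{3}\right)\right) = -90 + 0 \left(-2 - \frac{13}{3}\right) = -90 + 0 \left(- \frac{19}{3}\right) = -90 + 0 = -90$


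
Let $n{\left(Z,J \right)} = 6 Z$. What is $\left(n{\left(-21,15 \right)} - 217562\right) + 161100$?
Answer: $-56588$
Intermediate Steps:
$\left(n{\left(-21,15 \right)} - 217562\right) + 161100 = \left(6 \left(-21\right) - 217562\right) + 161100 = \left(-126 - 217562\right) + 161100 = -217688 + 161100 = -56588$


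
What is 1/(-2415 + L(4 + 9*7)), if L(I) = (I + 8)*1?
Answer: -1/2340 ≈ -0.00042735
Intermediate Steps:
L(I) = 8 + I (L(I) = (8 + I)*1 = 8 + I)
1/(-2415 + L(4 + 9*7)) = 1/(-2415 + (8 + (4 + 9*7))) = 1/(-2415 + (8 + (4 + 63))) = 1/(-2415 + (8 + 67)) = 1/(-2415 + 75) = 1/(-2340) = -1/2340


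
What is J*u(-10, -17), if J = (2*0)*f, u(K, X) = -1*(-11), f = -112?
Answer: 0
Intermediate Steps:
u(K, X) = 11
J = 0 (J = (2*0)*(-112) = 0*(-112) = 0)
J*u(-10, -17) = 0*11 = 0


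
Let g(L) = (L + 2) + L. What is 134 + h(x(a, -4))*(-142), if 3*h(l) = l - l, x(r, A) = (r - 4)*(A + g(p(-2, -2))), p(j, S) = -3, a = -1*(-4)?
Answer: 134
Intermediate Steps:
a = 4
g(L) = 2 + 2*L (g(L) = (2 + L) + L = 2 + 2*L)
x(r, A) = (-4 + A)*(-4 + r) (x(r, A) = (r - 4)*(A + (2 + 2*(-3))) = (-4 + r)*(A + (2 - 6)) = (-4 + r)*(A - 4) = (-4 + r)*(-4 + A) = (-4 + A)*(-4 + r))
h(l) = 0 (h(l) = (l - l)/3 = (⅓)*0 = 0)
134 + h(x(a, -4))*(-142) = 134 + 0*(-142) = 134 + 0 = 134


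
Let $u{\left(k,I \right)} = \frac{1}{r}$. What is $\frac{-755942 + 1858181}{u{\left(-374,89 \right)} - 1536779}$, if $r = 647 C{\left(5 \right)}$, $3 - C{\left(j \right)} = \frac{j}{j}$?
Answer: $- \frac{1426297266}{1988592025} \approx -0.71724$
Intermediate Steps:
$C{\left(j \right)} = 2$ ($C{\left(j \right)} = 3 - \frac{j}{j} = 3 - 1 = 2$)
$r = 1294$ ($r = 647 \cdot 2 = 1294$)
$u{\left(k,I \right)} = \frac{1}{1294}$
$\frac{-755942 + 1858181}{u{\left(-374,89 \right)} - 1536779} = \frac{-755942 + 1858181}{\frac{1}{1294} - 1536779} = \frac{1102239}{- \frac{1988592025}{1294}} = 1102239 \left(- \frac{1294}{1988592025}\right) = - \frac{1426297266}{1988592025}$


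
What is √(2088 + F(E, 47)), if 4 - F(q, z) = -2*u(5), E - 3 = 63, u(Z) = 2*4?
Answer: 2*√527 ≈ 45.913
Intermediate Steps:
u(Z) = 8
E = 66 (E = 3 + 63 = 66)
F(q, z) = 20 (F(q, z) = 4 - (-2)*8 = 4 - 1*(-16) = 4 + 16 = 20)
√(2088 + F(E, 47)) = √(2088 + 20) = √2108 = 2*√527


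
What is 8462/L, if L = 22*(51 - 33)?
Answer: 4231/198 ≈ 21.369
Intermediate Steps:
L = 396 (L = 22*18 = 396)
8462/L = 8462/396 = 8462*(1/396) = 4231/198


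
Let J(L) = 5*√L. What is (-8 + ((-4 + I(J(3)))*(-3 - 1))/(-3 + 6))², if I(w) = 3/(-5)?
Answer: 784/225 ≈ 3.4844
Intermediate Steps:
I(w) = -⅗ (I(w) = 3*(-⅕) = -⅗)
(-8 + ((-4 + I(J(3)))*(-3 - 1))/(-3 + 6))² = (-8 + ((-4 - ⅗)*(-3 - 1))/(-3 + 6))² = (-8 - 23/5*(-4)/3)² = (-8 + (92/5)*(⅓))² = (-8 + 92/15)² = (-28/15)² = 784/225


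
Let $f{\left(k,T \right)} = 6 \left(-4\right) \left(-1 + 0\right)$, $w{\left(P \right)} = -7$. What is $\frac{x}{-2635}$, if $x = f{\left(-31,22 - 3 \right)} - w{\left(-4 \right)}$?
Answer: $- \frac{1}{85} \approx -0.011765$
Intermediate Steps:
$f{\left(k,T \right)} = 24$ ($f{\left(k,T \right)} = \left(-24\right) \left(-1\right) = 24$)
$x = 31$ ($x = 24 - -7 = 24 + 7 = 31$)
$\frac{x}{-2635} = \frac{31}{-2635} = 31 \left(- \frac{1}{2635}\right) = - \frac{1}{85}$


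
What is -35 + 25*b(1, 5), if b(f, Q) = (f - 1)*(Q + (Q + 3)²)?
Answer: -35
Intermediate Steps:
b(f, Q) = (-1 + f)*(Q + (3 + Q)²)
-35 + 25*b(1, 5) = -35 + 25*(-1*5 - (3 + 5)² + 5*1 + 1*(3 + 5)²) = -35 + 25*(-5 - 1*8² + 5 + 1*8²) = -35 + 25*(-5 - 1*64 + 5 + 1*64) = -35 + 25*(-5 - 64 + 5 + 64) = -35 + 25*0 = -35 + 0 = -35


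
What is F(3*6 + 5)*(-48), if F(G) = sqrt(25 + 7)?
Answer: -192*sqrt(2) ≈ -271.53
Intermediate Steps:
F(G) = 4*sqrt(2) (F(G) = sqrt(32) = 4*sqrt(2))
F(3*6 + 5)*(-48) = (4*sqrt(2))*(-48) = -192*sqrt(2)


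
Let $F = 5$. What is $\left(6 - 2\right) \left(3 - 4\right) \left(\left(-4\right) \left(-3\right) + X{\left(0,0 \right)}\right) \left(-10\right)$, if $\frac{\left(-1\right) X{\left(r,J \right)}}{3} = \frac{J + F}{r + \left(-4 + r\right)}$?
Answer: $630$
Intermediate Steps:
$X{\left(r,J \right)} = - \frac{3 \left(5 + J\right)}{-4 + 2 r}$ ($X{\left(r,J \right)} = - 3 \frac{J + 5}{r + \left(-4 + r\right)} = - 3 \frac{5 + J}{-4 + 2 r} = - \frac{3 \left(5 + J\right)}{-4 + 2 r}$)
$\left(6 - 2\right) \left(3 - 4\right) \left(\left(-4\right) \left(-3\right) + X{\left(0,0 \right)}\right) \left(-10\right) = \left(6 - 2\right) \left(3 - 4\right) \left(\left(-4\right) \left(-3\right) + \frac{3 \left(-5 - 0\right)}{2 \left(-2 + 0\right)}\right) \left(-10\right) = 4 \left(-1\right) \left(12 + \frac{3 \left(-5 + 0\right)}{2 \left(-2\right)}\right) \left(-10\right) = - 4 \left(12 + \frac{3}{2} \left(- \frac{1}{2}\right) \left(-5\right)\right) \left(-10\right) = - 4 \left(12 + \frac{15}{4}\right) \left(-10\right) = \left(-4\right) \frac{63}{4} \left(-10\right) = \left(-63\right) \left(-10\right) = 630$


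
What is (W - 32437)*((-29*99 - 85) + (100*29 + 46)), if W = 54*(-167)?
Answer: 414550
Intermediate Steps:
W = -9018
(W - 32437)*((-29*99 - 85) + (100*29 + 46)) = (-9018 - 32437)*((-29*99 - 85) + (100*29 + 46)) = -41455*((-2871 - 85) + (2900 + 46)) = -41455*(-2956 + 2946) = -41455*(-10) = 414550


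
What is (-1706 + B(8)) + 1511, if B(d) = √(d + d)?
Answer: -191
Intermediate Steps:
B(d) = √2*√d (B(d) = √(2*d) = √2*√d)
(-1706 + B(8)) + 1511 = (-1706 + √2*√8) + 1511 = (-1706 + √2*(2*√2)) + 1511 = (-1706 + 4) + 1511 = -1702 + 1511 = -191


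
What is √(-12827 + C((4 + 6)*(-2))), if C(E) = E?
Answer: I*√12847 ≈ 113.34*I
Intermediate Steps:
√(-12827 + C((4 + 6)*(-2))) = √(-12827 + (4 + 6)*(-2)) = √(-12827 + 10*(-2)) = √(-12827 - 20) = √(-12847) = I*√12847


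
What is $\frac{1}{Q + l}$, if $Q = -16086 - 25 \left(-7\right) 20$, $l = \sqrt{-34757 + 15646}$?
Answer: $- \frac{434}{5462983} - \frac{i \sqrt{19111}}{158426507} \approx -7.9444 \cdot 10^{-5} - 8.726 \cdot 10^{-7} i$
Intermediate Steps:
$l = i \sqrt{19111}$ ($l = \sqrt{-19111} = i \sqrt{19111} \approx 138.24 i$)
$Q = -12586$ ($Q = -16086 - \left(-175\right) 20 = -16086 - -3500 = -16086 + 3500 = -12586$)
$\frac{1}{Q + l} = \frac{1}{-12586 + i \sqrt{19111}}$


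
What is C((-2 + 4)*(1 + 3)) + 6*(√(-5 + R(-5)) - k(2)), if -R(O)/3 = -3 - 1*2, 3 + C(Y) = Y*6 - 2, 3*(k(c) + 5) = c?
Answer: 69 + 6*√10 ≈ 87.974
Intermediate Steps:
k(c) = -5 + c/3
C(Y) = -5 + 6*Y (C(Y) = -3 + (Y*6 - 2) = -3 + (6*Y - 2) = -3 + (-2 + 6*Y) = -5 + 6*Y)
R(O) = 15 (R(O) = -3*(-3 - 1*2) = -3*(-3 - 2) = -3*(-5) = 15)
C((-2 + 4)*(1 + 3)) + 6*(√(-5 + R(-5)) - k(2)) = (-5 + 6*((-2 + 4)*(1 + 3))) + 6*(√(-5 + 15) - (-5 + (⅓)*2)) = (-5 + 6*(2*4)) + 6*(√10 - (-5 + ⅔)) = (-5 + 6*8) + 6*(√10 - 1*(-13/3)) = (-5 + 48) + 6*(√10 + 13/3) = 43 + 6*(13/3 + √10) = 43 + (26 + 6*√10) = 69 + 6*√10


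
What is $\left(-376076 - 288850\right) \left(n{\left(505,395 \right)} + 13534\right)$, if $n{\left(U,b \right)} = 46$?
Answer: $-9029695080$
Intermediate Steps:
$\left(-376076 - 288850\right) \left(n{\left(505,395 \right)} + 13534\right) = \left(-376076 - 288850\right) \left(46 + 13534\right) = \left(-664926\right) 13580 = -9029695080$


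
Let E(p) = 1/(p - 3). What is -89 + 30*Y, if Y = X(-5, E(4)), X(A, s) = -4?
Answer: -209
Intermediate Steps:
E(p) = 1/(-3 + p)
Y = -4
-89 + 30*Y = -89 + 30*(-4) = -89 - 120 = -209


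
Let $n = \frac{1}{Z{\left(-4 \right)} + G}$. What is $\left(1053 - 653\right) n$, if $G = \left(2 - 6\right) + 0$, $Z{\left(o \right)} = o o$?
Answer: $\frac{100}{3} \approx 33.333$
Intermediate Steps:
$Z{\left(o \right)} = o^{2}$
$G = -4$ ($G = -4 + 0 = -4$)
$n = \frac{1}{12}$ ($n = \frac{1}{\left(-4\right)^{2} - 4} = \frac{1}{16 - 4} = \frac{1}{12} \approx 0.083333$)
$\left(1053 - 653\right) n = \left(1053 - 653\right) \frac{1}{12} = 400 \cdot \frac{1}{12} = \frac{100}{3}$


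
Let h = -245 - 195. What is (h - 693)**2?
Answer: 1283689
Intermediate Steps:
h = -440
(h - 693)**2 = (-440 - 693)**2 = (-1133)**2 = 1283689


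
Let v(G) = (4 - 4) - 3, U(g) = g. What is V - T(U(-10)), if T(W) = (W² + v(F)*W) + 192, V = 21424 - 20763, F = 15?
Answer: 339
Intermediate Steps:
v(G) = -3 (v(G) = 0 - 3 = -3)
V = 661
T(W) = 192 + W² - 3*W (T(W) = (W² - 3*W) + 192 = 192 + W² - 3*W)
V - T(U(-10)) = 661 - (192 + (-10)² - 3*(-10)) = 661 - (192 + 100 + 30) = 661 - 1*322 = 661 - 322 = 339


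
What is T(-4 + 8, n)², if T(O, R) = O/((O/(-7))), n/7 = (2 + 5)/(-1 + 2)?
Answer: 49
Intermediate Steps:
n = 49 (n = 7*((2 + 5)/(-1 + 2)) = 7*(7/1) = 7*(7*1) = 7*7 = 49)
T(O, R) = -7 (T(O, R) = O/((O*(-⅐))) = O/((-O/7)) = O*(-7/O) = -7)
T(-4 + 8, n)² = (-7)² = 49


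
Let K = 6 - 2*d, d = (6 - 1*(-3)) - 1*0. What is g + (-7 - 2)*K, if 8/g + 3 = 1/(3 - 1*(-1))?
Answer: 1156/11 ≈ 105.09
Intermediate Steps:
d = 9 (d = (6 + 3) + 0 = 9 + 0 = 9)
g = -32/11 (g = 8/(-3 + 1/(3 - 1*(-1))) = 8/(-3 + 1/(3 + 1)) = 8/(-3 + 1/4) = 8/(-11/4) = 8*(-4/11) = -32/11 ≈ -2.9091)
K = -12 (K = 6 - 2*9 = 6 - 18 = -12)
g + (-7 - 2)*K = -32/11 + (-7 - 2)*(-12) = -32/11 - 9*(-12) = -32/11 + 108 = 1156/11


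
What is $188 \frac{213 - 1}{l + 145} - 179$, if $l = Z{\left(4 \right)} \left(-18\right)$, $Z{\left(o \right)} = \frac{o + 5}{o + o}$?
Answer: $\frac{70103}{499} \approx 140.49$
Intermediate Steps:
$Z{\left(o \right)} = \frac{5 + o}{2 o}$
$l = - \frac{81}{4}$ ($l = \frac{5 + 4}{2 \cdot 4} \left(-18\right) = \frac{1}{2} \cdot \frac{1}{4} \cdot 9 \left(-18\right) = \frac{9}{8} \left(-18\right) = - \frac{81}{4} \approx -20.25$)
$188 \frac{213 - 1}{l + 145} - 179 = 188 \frac{213 - 1}{- \frac{81}{4} + 145} - 179 = 188 \frac{212}{\frac{499}{4}} - 179 = 188 \cdot 212 \cdot \frac{4}{499} - 179 = 188 \cdot \frac{848}{499} - 179 = \frac{159424}{499} - 179 = \frac{70103}{499}$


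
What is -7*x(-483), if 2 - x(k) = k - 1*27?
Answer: -3584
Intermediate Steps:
x(k) = 29 - k (x(k) = 2 - (k - 1*27) = 2 - (k - 27) = 2 - (-27 + k) = 2 + (27 - k) = 29 - k)
-7*x(-483) = -7*(29 - 1*(-483)) = -7*(29 + 483) = -7*512 = -3584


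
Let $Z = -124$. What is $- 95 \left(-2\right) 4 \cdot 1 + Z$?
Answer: $636$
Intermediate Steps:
$- 95 \left(-2\right) 4 \cdot 1 + Z = - 95 \left(-2\right) 4 \cdot 1 - 124 = - 95 \left(\left(-8\right) 1\right) - 124 = \left(-95\right) \left(-8\right) - 124 = 760 - 124 = 636$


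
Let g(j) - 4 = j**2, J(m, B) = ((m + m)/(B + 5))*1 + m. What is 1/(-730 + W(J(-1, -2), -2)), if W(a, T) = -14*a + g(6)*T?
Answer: -3/2360 ≈ -0.0012712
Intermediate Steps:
J(m, B) = m + 2*m/(5 + B) (J(m, B) = ((2*m)/(5 + B))*1 + m = (2*m/(5 + B))*1 + m = 2*m/(5 + B) + m = m + 2*m/(5 + B))
g(j) = 4 + j**2
W(a, T) = -14*a + 40*T (W(a, T) = -14*a + (4 + 6**2)*T = -14*a + (4 + 36)*T = -14*a + 40*T)
1/(-730 + W(J(-1, -2), -2)) = 1/(-730 + (-(-14)*(7 - 2)/(5 - 2) + 40*(-2))) = 1/(-730 + (-(-14)*5/3 - 80)) = 1/(-730 + (-14*(-5/3) - 80)) = 1/(-730 + (70/3 - 80)) = 1/(-730 - 170/3) = 1/(-2360/3) = -3/2360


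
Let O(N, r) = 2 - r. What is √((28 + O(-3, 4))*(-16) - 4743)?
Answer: I*√5159 ≈ 71.826*I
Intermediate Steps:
√((28 + O(-3, 4))*(-16) - 4743) = √((28 + (2 - 1*4))*(-16) - 4743) = √((28 + (2 - 4))*(-16) - 4743) = √((28 - 2)*(-16) - 4743) = √(26*(-16) - 4743) = √(-416 - 4743) = √(-5159) = I*√5159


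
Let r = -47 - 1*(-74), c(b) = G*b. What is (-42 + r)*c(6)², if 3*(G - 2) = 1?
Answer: -2940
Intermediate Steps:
G = 7/3 (G = 2 + (⅓)*1 = 2 + ⅓ = 7/3 ≈ 2.3333)
c(b) = 7*b/3
r = 27 (r = -47 + 74 = 27)
(-42 + r)*c(6)² = (-42 + 27)*((7/3)*6)² = -15*14² = -15*196 = -2940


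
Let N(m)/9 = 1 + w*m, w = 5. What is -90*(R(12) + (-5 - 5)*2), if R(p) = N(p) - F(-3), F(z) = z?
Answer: -47880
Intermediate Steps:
N(m) = 9 + 45*m (N(m) = 9*(1 + 5*m) = 9 + 45*m)
R(p) = 12 + 45*p (R(p) = (9 + 45*p) - 1*(-3) = (9 + 45*p) + 3 = 12 + 45*p)
-90*(R(12) + (-5 - 5)*2) = -90*((12 + 45*12) + (-5 - 5)*2) = -90*((12 + 540) - 10*2) = -90*(552 - 20) = -90*532 = -47880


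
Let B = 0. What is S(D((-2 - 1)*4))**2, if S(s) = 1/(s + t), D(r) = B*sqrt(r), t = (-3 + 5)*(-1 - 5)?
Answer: 1/144 ≈ 0.0069444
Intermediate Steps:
t = -12 (t = 2*(-6) = -12)
D(r) = 0 (D(r) = 0*sqrt(r) = 0)
S(s) = 1/(-12 + s) (S(s) = 1/(s - 12) = 1/(-12 + s))
S(D((-2 - 1)*4))**2 = (1/(-12 + 0))**2 = (1/(-12))**2 = (-1/12)**2 = 1/144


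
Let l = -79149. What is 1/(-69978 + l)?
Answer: -1/149127 ≈ -6.7057e-6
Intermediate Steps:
1/(-69978 + l) = 1/(-69978 - 79149) = 1/(-149127) = -1/149127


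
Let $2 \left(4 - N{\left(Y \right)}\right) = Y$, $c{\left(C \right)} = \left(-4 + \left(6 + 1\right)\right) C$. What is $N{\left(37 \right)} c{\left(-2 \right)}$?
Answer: $87$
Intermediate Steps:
$c{\left(C \right)} = 3 C$ ($c{\left(C \right)} = \left(-4 + 7\right) C = 3 C$)
$N{\left(Y \right)} = 4 - \frac{Y}{2}$
$N{\left(37 \right)} c{\left(-2 \right)} = \left(4 - \frac{37}{2}\right) 3 \left(-2\right) = \left(4 - \frac{37}{2}\right) \left(-6\right) = \left(- \frac{29}{2}\right) \left(-6\right) = 87$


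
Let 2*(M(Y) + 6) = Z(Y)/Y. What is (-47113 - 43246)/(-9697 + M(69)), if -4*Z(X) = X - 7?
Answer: 24939084/2678059 ≈ 9.3124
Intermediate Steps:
Z(X) = 7/4 - X/4 (Z(X) = -(X - 7)/4 = -(-7 + X)/4 = 7/4 - X/4)
M(Y) = -6 + (7/4 - Y/4)/(2*Y) (M(Y) = -6 + ((7/4 - Y/4)/Y)/2 = -6 + (7/4 - Y/4)/(2*Y))
(-47113 - 43246)/(-9697 + M(69)) = (-47113 - 43246)/(-9697 + (7/8)*(1 - 7*69)/69) = -90359/(-9697 + (7/8)*(1/69)*(1 - 483)) = -90359/(-9697 + (7/8)*(1/69)*(-482)) = -90359/(-9697 - 1687/276) = -90359/(-2678059/276) = -90359*(-276/2678059) = 24939084/2678059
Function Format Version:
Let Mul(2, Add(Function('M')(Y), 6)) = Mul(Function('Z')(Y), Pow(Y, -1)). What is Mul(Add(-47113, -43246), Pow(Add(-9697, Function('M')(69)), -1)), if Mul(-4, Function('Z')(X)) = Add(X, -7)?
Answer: Rational(24939084, 2678059) ≈ 9.3124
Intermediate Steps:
Function('Z')(X) = Add(Rational(7, 4), Mul(Rational(-1, 4), X)) (Function('Z')(X) = Mul(Rational(-1, 4), Add(X, -7)) = Mul(Rational(-1, 4), Add(-7, X)) = Add(Rational(7, 4), Mul(Rational(-1, 4), X)))
Function('M')(Y) = Add(-6, Mul(Rational(1, 2), Pow(Y, -1), Add(Rational(7, 4), Mul(Rational(-1, 4), Y)))) (Function('M')(Y) = Add(-6, Mul(Rational(1, 2), Mul(Add(Rational(7, 4), Mul(Rational(-1, 4), Y)), Pow(Y, -1)))) = Add(-6, Mul(Rational(1, 2), Mul(Pow(Y, -1), Add(Rational(7, 4), Mul(Rational(-1, 4), Y))))) = Add(-6, Mul(Rational(1, 2), Pow(Y, -1), Add(Rational(7, 4), Mul(Rational(-1, 4), Y)))))
Mul(Add(-47113, -43246), Pow(Add(-9697, Function('M')(69)), -1)) = Mul(Add(-47113, -43246), Pow(Add(-9697, Mul(Rational(7, 8), Pow(69, -1), Add(1, Mul(-7, 69)))), -1)) = Mul(-90359, Pow(Add(-9697, Mul(Rational(7, 8), Rational(1, 69), Add(1, -483))), -1)) = Mul(-90359, Pow(Add(-9697, Mul(Rational(7, 8), Rational(1, 69), -482)), -1)) = Mul(-90359, Pow(Add(-9697, Rational(-1687, 276)), -1)) = Mul(-90359, Pow(Rational(-2678059, 276), -1)) = Mul(-90359, Rational(-276, 2678059)) = Rational(24939084, 2678059)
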